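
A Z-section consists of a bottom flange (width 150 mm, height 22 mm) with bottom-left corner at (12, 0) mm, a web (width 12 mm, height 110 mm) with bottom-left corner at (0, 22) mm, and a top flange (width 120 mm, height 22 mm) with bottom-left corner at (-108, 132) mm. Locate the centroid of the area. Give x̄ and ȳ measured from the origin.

bottom flange: A = 150 × 22 = 3300.00, centroid at (87.00, 11.00).
web: A = 12 × 110 = 1320.00, centroid at (6.00, 77.00).
top flange: A = 120 × 22 = 2640.00, centroid at (-48.00, 143.00).
ΣA = 7260.00 mm²
ΣAx̄ = (3300.00)(87.00) + (1320.00)(6.00) + (2640.00)(-48.00) = 168300.00 mm³
ΣAȳ = (3300.00)(11.00) + (1320.00)(77.00) + (2640.00)(143.00) = 515460.00 mm³
x̄ = 168300.00 / 7260.00 = 23.18 mm
ȳ = 515460.00 / 7260.00 = 71.00 mm

x̄ = 23.18 mm, ȳ = 71.00 mm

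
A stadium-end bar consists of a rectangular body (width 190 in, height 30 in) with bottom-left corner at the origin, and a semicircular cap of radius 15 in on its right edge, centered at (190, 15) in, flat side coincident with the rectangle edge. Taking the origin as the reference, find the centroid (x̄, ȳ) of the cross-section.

x̄ = 100.92 in, ȳ = 15.00 in

rectangular body: A = 190 × 30 = 5700.00, centroid at (95.00, 15.00).
semicircular end: A = ½π·15² = 353.43, centroid at (196.37, 15.00).
ΣA = 6053.43 in², ΣAx̄ = 610901.54 in³, ΣAȳ = 90801.44 in³.
x̄ = 610901.54/6053.43 = 100.92 in; ȳ = 90801.44/6053.43 = 15.00 in.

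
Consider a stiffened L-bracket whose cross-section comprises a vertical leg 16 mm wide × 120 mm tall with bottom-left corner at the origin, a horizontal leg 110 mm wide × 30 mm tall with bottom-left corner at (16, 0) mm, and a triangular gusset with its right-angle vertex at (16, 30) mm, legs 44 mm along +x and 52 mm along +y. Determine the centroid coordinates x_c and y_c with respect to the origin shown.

vertical leg: A = 16 × 120 = 1920.00, centroid at (8.00, 60.00).
horizontal leg: A = 110 × 30 = 3300.00, centroid at (71.00, 15.00).
gusset: A = ½·44·52 = 1144.00, centroid at (30.67, 47.33).
ΣA = 6364.00 mm²
ΣAx_c = (1920.00)(8.00) + (3300.00)(71.00) + (1144.00)(30.67) = 284742.67 mm³
ΣAy_c = (1920.00)(60.00) + (3300.00)(15.00) + (1144.00)(47.33) = 218849.33 mm³
x_c = 284742.67 / 6364.00 = 44.74 mm
y_c = 218849.33 / 6364.00 = 34.39 mm

x_c = 44.74 mm, y_c = 34.39 mm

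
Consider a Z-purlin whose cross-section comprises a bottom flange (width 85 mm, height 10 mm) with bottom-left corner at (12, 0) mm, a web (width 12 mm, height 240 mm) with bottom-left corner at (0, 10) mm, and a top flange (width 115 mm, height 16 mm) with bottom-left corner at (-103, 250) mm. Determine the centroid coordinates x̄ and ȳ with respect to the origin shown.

Part | A | x̄ᵢ | ȳᵢ | A·x̄ᵢ | A·ȳᵢ
bottom flange | 850.00 | 54.50 | 5.00 | 46325.00 | 4250.00
web | 2880.00 | 6.00 | 130.00 | 17280.00 | 374400.00
top flange | 1840.00 | -45.50 | 258.00 | -83720.00 | 474720.00
Σ | 5570.00 |  |  | -20115.00 | 853370.00
x̄ = -20115.00 / 5570.00 = -3.61 mm
ȳ = 853370.00 / 5570.00 = 153.21 mm

x̄ = -3.61 mm, ȳ = 153.21 mm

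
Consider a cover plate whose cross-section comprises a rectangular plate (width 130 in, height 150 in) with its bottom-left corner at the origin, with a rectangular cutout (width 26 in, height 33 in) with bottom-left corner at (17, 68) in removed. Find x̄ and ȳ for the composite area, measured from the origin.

plate: A = 130 × 150 = 19500.00, centroid at (65.00, 75.00).
hole: A = −(26 × 33) = -858.00, centroid at (30.00, 84.50).
ΣA = 18642.00 in²
ΣAx̄ = (19500.00)(65.00) + (-858.00)(30.00) = 1241760.00 in³
ΣAȳ = (19500.00)(75.00) + (-858.00)(84.50) = 1389999.00 in³
x̄ = 1241760.00 / 18642.00 = 66.61 in
ȳ = 1389999.00 / 18642.00 = 74.56 in

x̄ = 66.61 in, ȳ = 74.56 in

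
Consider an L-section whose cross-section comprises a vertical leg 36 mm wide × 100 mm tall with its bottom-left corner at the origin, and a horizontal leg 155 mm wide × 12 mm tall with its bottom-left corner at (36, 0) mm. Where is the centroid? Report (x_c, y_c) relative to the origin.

vertical leg: A = 36 × 100 = 3600.00, centroid at (18.00, 50.00).
horizontal leg: A = 155 × 12 = 1860.00, centroid at (113.50, 6.00).
ΣA = 5460.00 mm², ΣAx_c = 275910.00 mm³, ΣAy_c = 191160.00 mm³.
x_c = 275910.00/5460.00 = 50.53 mm; y_c = 191160.00/5460.00 = 35.01 mm.

x_c = 50.53 mm, y_c = 35.01 mm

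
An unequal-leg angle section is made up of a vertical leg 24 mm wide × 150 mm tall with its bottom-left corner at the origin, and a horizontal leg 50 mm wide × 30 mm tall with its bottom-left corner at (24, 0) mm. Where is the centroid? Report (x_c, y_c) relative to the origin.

x_c = 22.88 mm, y_c = 57.35 mm

Part | A | x̄ᵢ | ȳᵢ | A·x̄ᵢ | A·ȳᵢ
vertical leg | 3600.00 | 12.00 | 75.00 | 43200.00 | 270000.00
horizontal leg | 1500.00 | 49.00 | 15.00 | 73500.00 | 22500.00
Σ | 5100.00 |  |  | 116700.00 | 292500.00
x_c = 116700.00 / 5100.00 = 22.88 mm
y_c = 292500.00 / 5100.00 = 57.35 mm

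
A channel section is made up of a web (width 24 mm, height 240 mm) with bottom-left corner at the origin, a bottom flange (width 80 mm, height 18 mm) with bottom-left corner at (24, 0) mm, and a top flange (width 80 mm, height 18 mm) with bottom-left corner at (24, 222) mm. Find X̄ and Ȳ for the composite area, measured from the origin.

X̄ = 29.33 mm, Ȳ = 120.00 mm

web: A = 24 × 240 = 5760.00, centroid at (12.00, 120.00).
bottom flange: A = 80 × 18 = 1440.00, centroid at (64.00, 9.00).
top flange: A = 80 × 18 = 1440.00, centroid at (64.00, 231.00).
ΣA = 8640.00 mm², ΣAX̄ = 253440.00 mm³, ΣAȲ = 1036800.00 mm³.
X̄ = 253440.00/8640.00 = 29.33 mm; Ȳ = 1036800.00/8640.00 = 120.00 mm.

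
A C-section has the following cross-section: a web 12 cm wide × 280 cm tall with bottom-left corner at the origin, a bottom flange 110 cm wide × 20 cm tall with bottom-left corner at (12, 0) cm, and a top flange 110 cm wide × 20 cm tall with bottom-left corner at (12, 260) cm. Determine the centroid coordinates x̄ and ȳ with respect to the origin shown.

web: A = 12 × 280 = 3360.00, centroid at (6.00, 140.00).
bottom flange: A = 110 × 20 = 2200.00, centroid at (67.00, 10.00).
top flange: A = 110 × 20 = 2200.00, centroid at (67.00, 270.00).
ΣA = 7760.00 cm²
ΣAx̄ = (3360.00)(6.00) + (2200.00)(67.00) + (2200.00)(67.00) = 314960.00 cm³
ΣAȳ = (3360.00)(140.00) + (2200.00)(10.00) + (2200.00)(270.00) = 1086400.00 cm³
x̄ = 314960.00 / 7760.00 = 40.59 cm
ȳ = 1086400.00 / 7760.00 = 140.00 cm

x̄ = 40.59 cm, ȳ = 140.00 cm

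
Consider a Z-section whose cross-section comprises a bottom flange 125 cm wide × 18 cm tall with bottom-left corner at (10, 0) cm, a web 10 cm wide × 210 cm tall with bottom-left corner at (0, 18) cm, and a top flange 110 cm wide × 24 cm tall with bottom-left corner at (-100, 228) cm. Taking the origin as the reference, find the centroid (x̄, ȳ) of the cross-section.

x̄ = 7.84 cm, ȳ = 130.49 cm

Part | A | x̄ᵢ | ȳᵢ | A·x̄ᵢ | A·ȳᵢ
bottom flange | 2250.00 | 72.50 | 9.00 | 163125.00 | 20250.00
web | 2100.00 | 5.00 | 123.00 | 10500.00 | 258300.00
top flange | 2640.00 | -45.00 | 240.00 | -118800.00 | 633600.00
Σ | 6990.00 |  |  | 54825.00 | 912150.00
x̄ = 54825.00 / 6990.00 = 7.84 cm
ȳ = 912150.00 / 6990.00 = 130.49 cm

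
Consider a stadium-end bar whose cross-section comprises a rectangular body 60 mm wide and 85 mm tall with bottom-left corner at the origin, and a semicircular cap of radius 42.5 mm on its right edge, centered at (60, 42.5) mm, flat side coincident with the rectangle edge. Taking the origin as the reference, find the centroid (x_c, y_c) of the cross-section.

rectangular body: A = 60 × 85 = 5100.00, centroid at (30.00, 42.50).
semicircular end: A = ½π·42.5² = 2837.25, centroid at (78.04, 42.50).
ΣA = 7937.25 mm²
ΣAx_c = (5100.00)(30.00) + (2837.25)(78.04) = 374412.14 mm³
ΣAy_c = (5100.00)(42.50) + (2837.25)(42.50) = 337333.16 mm³
x_c = 374412.14 / 7937.25 = 47.17 mm
y_c = 337333.16 / 7937.25 = 42.50 mm

x_c = 47.17 mm, y_c = 42.50 mm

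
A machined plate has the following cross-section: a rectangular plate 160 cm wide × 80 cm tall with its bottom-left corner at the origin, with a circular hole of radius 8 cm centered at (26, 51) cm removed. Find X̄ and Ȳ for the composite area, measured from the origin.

X̄ = 80.86 cm, Ȳ = 39.82 cm

Part | A | x̄ᵢ | ȳᵢ | A·x̄ᵢ | A·ȳᵢ
plate | 12800.00 | 80.00 | 40.00 | 1024000.00 | 512000.00
hole | -201.06 | 26.00 | 51.00 | -5227.61 | -10254.16
Σ | 12598.94 |  |  | 1018772.39 | 501745.84
X̄ = 1018772.39 / 12598.94 = 80.86 cm
Ȳ = 501745.84 / 12598.94 = 39.82 cm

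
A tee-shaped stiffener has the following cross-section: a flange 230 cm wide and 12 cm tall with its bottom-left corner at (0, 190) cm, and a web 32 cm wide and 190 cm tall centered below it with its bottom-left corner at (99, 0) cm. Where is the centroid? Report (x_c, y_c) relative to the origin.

Part | A | x̄ᵢ | ȳᵢ | A·x̄ᵢ | A·ȳᵢ
web | 6080.00 | 115.00 | 95.00 | 699200.00 | 577600.00
flange | 2760.00 | 115.00 | 196.00 | 317400.00 | 540960.00
Σ | 8840.00 |  |  | 1016600.00 | 1118560.00
x_c = 1016600.00 / 8840.00 = 115.00 cm
y_c = 1118560.00 / 8840.00 = 126.53 cm

x_c = 115.00 cm, y_c = 126.53 cm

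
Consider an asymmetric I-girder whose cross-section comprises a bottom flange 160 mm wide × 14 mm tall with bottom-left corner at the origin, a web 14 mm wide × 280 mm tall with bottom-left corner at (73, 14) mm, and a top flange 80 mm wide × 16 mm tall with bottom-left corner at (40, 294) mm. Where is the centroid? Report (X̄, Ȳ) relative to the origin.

X̄ = 80.00 mm, Ȳ = 135.20 mm

Part | A | x̄ᵢ | ȳᵢ | A·x̄ᵢ | A·ȳᵢ
bottom flange | 2240.00 | 80.00 | 7.00 | 179200.00 | 15680.00
web | 3920.00 | 80.00 | 154.00 | 313600.00 | 603680.00
top flange | 1280.00 | 80.00 | 302.00 | 102400.00 | 386560.00
Σ | 7440.00 |  |  | 595200.00 | 1005920.00
X̄ = 595200.00 / 7440.00 = 80.00 mm
Ȳ = 1005920.00 / 7440.00 = 135.20 mm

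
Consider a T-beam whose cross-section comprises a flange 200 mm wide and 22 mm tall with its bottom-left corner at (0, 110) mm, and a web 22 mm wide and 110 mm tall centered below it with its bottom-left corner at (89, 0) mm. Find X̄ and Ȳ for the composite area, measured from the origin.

X̄ = 100.00 mm, Ȳ = 97.58 mm

web: A = 22 × 110 = 2420.00, centroid at (100.00, 55.00).
flange: A = 200 × 22 = 4400.00, centroid at (100.00, 121.00).
ΣA = 6820.00 mm², ΣAX̄ = 682000.00 mm³, ΣAȲ = 665500.00 mm³.
X̄ = 682000.00/6820.00 = 100.00 mm; Ȳ = 665500.00/6820.00 = 97.58 mm.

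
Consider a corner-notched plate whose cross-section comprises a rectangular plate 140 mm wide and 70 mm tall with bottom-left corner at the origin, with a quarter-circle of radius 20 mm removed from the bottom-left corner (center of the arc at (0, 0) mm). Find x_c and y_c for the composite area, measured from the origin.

plate: A = 140 × 70 = 9800.00, centroid at (70.00, 35.00).
removed quarter-circle: A = −¼π·20² = -314.16, centroid at (8.49, 8.49).
ΣA = 9485.84 mm², ΣAx_c = 683333.33 mm³, ΣAy_c = 340333.33 mm³.
x_c = 683333.33/9485.84 = 72.04 mm; y_c = 340333.33/9485.84 = 35.88 mm.

x_c = 72.04 mm, y_c = 35.88 mm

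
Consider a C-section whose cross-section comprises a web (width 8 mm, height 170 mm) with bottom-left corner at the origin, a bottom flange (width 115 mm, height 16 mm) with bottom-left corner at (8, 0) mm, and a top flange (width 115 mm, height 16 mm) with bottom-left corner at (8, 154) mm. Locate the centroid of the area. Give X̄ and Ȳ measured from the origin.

web: A = 8 × 170 = 1360.00, centroid at (4.00, 85.00).
bottom flange: A = 115 × 16 = 1840.00, centroid at (65.50, 8.00).
top flange: A = 115 × 16 = 1840.00, centroid at (65.50, 162.00).
ΣA = 5040.00 mm², ΣAX̄ = 246480.00 mm³, ΣAȲ = 428400.00 mm³.
X̄ = 246480.00/5040.00 = 48.90 mm; Ȳ = 428400.00/5040.00 = 85.00 mm.

X̄ = 48.90 mm, Ȳ = 85.00 mm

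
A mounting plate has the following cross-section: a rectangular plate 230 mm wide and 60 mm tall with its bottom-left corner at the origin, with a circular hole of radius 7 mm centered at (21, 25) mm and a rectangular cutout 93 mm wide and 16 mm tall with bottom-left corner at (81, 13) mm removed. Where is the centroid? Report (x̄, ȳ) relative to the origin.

x̄ = 114.66 mm, ȳ = 31.16 mm

plate: A = 230 × 60 = 13800.00, centroid at (115.00, 30.00).
hole 1: A = −π·7² = -153.94, centroid at (21.00, 25.00).
hole 2: A = −(93 × 16) = -1488.00, centroid at (127.50, 21.00).
ΣA = 12158.06 mm², ΣAx̄ = 1394047.30 mm³, ΣAȳ = 378903.55 mm³.
x̄ = 1394047.30/12158.06 = 114.66 mm; ȳ = 378903.55/12158.06 = 31.16 mm.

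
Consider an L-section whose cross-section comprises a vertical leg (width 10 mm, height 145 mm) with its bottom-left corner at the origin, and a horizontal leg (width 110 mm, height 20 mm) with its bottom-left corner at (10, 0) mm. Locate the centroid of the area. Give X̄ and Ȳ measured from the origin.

vertical leg: A = 10 × 145 = 1450.00, centroid at (5.00, 72.50).
horizontal leg: A = 110 × 20 = 2200.00, centroid at (65.00, 10.00).
ΣA = 3650.00 mm²
ΣAX̄ = (1450.00)(5.00) + (2200.00)(65.00) = 150250.00 mm³
ΣAȲ = (1450.00)(72.50) + (2200.00)(10.00) = 127125.00 mm³
X̄ = 150250.00 / 3650.00 = 41.16 mm
Ȳ = 127125.00 / 3650.00 = 34.83 mm

X̄ = 41.16 mm, Ȳ = 34.83 mm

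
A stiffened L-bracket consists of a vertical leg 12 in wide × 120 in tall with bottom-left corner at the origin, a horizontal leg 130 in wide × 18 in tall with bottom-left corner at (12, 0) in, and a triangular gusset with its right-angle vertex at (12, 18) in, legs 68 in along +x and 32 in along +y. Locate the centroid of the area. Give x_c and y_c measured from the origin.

x_c = 46.54 in, y_c = 28.48 in

vertical leg: A = 12 × 120 = 1440.00, centroid at (6.00, 60.00).
horizontal leg: A = 130 × 18 = 2340.00, centroid at (77.00, 9.00).
gusset: A = ½·68·32 = 1088.00, centroid at (34.67, 28.67).
ΣA = 4868.00 in²
ΣAx_c = (1440.00)(6.00) + (2340.00)(77.00) + (1088.00)(34.67) = 226537.33 in³
ΣAy_c = (1440.00)(60.00) + (2340.00)(9.00) + (1088.00)(28.67) = 138649.33 in³
x_c = 226537.33 / 4868.00 = 46.54 in
y_c = 138649.33 / 4868.00 = 28.48 in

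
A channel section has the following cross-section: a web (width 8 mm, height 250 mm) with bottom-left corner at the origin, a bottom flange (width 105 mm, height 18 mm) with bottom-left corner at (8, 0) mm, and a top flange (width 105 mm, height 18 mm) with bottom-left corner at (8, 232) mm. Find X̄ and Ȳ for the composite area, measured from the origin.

X̄ = 40.95 mm, Ȳ = 125.00 mm

web: A = 8 × 250 = 2000.00, centroid at (4.00, 125.00).
bottom flange: A = 105 × 18 = 1890.00, centroid at (60.50, 9.00).
top flange: A = 105 × 18 = 1890.00, centroid at (60.50, 241.00).
ΣA = 5780.00 mm², ΣAX̄ = 236690.00 mm³, ΣAȲ = 722500.00 mm³.
X̄ = 236690.00/5780.00 = 40.95 mm; Ȳ = 722500.00/5780.00 = 125.00 mm.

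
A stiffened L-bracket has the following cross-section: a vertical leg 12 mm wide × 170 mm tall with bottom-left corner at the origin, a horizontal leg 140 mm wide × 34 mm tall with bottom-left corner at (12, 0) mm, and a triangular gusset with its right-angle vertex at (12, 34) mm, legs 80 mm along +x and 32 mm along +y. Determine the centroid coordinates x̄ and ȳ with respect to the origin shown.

x̄ = 55.95 mm, ȳ = 38.55 mm

vertical leg: A = 12 × 170 = 2040.00, centroid at (6.00, 85.00).
horizontal leg: A = 140 × 34 = 4760.00, centroid at (82.00, 17.00).
gusset: A = ½·80·32 = 1280.00, centroid at (38.67, 44.67).
ΣA = 8080.00 mm², ΣAx̄ = 452053.33 mm³, ΣAȳ = 311493.33 mm³.
x̄ = 452053.33/8080.00 = 55.95 mm; ȳ = 311493.33/8080.00 = 38.55 mm.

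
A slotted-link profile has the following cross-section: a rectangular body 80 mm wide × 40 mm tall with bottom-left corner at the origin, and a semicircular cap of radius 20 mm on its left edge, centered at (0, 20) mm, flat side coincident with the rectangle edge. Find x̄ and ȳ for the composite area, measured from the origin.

x̄ = 32.04 mm, ȳ = 20.00 mm

rectangular body: A = 80 × 40 = 3200.00, centroid at (40.00, 20.00).
semicircular end: A = ½π·20² = 628.32, centroid at (-8.49, 20.00).
ΣA = 3828.32 mm²
ΣAx̄ = (3200.00)(40.00) + (628.32)(-8.49) = 122666.67 mm³
ΣAȳ = (3200.00)(20.00) + (628.32)(20.00) = 76566.37 mm³
x̄ = 122666.67 / 3828.32 = 32.04 mm
ȳ = 76566.37 / 3828.32 = 20.00 mm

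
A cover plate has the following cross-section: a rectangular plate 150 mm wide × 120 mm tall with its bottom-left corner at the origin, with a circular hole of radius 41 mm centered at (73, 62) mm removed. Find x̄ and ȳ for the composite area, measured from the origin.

x̄ = 75.83 mm, ȳ = 59.17 mm

plate: A = 150 × 120 = 18000.00, centroid at (75.00, 60.00).
hole: A = −π·41² = -5281.02, centroid at (73.00, 62.00).
ΣA = 12718.98 mm²
ΣAx̄ = (18000.00)(75.00) + (-5281.02)(73.00) = 964485.74 mm³
ΣAȳ = (18000.00)(60.00) + (-5281.02)(62.00) = 752576.93 mm³
x̄ = 964485.74 / 12718.98 = 75.83 mm
ȳ = 752576.93 / 12718.98 = 59.17 mm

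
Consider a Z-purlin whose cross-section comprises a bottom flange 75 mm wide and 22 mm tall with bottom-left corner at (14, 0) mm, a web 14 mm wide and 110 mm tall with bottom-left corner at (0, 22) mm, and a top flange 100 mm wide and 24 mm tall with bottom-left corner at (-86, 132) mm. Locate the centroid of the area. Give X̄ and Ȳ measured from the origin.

bottom flange: A = 75 × 22 = 1650.00, centroid at (51.50, 11.00).
web: A = 14 × 110 = 1540.00, centroid at (7.00, 77.00).
top flange: A = 100 × 24 = 2400.00, centroid at (-36.00, 144.00).
ΣA = 5590.00 mm², ΣAX̄ = 9355.00 mm³, ΣAȲ = 482330.00 mm³.
X̄ = 9355.00/5590.00 = 1.67 mm; Ȳ = 482330.00/5590.00 = 86.28 mm.

X̄ = 1.67 mm, Ȳ = 86.28 mm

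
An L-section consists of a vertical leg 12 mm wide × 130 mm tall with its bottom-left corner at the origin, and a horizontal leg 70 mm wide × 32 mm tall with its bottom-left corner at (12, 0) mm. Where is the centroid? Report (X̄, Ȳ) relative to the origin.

vertical leg: A = 12 × 130 = 1560.00, centroid at (6.00, 65.00).
horizontal leg: A = 70 × 32 = 2240.00, centroid at (47.00, 16.00).
ΣA = 3800.00 mm²
ΣAX̄ = (1560.00)(6.00) + (2240.00)(47.00) = 114640.00 mm³
ΣAȲ = (1560.00)(65.00) + (2240.00)(16.00) = 137240.00 mm³
X̄ = 114640.00 / 3800.00 = 30.17 mm
Ȳ = 137240.00 / 3800.00 = 36.12 mm

X̄ = 30.17 mm, Ȳ = 36.12 mm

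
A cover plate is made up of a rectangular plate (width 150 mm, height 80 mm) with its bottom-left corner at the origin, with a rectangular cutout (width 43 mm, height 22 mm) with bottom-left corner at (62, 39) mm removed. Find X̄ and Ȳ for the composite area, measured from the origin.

plate: A = 150 × 80 = 12000.00, centroid at (75.00, 40.00).
hole: A = −(43 × 22) = -946.00, centroid at (83.50, 50.00).
ΣA = 11054.00 mm²
ΣAX̄ = (12000.00)(75.00) + (-946.00)(83.50) = 821009.00 mm³
ΣAȲ = (12000.00)(40.00) + (-946.00)(50.00) = 432700.00 mm³
X̄ = 821009.00 / 11054.00 = 74.27 mm
Ȳ = 432700.00 / 11054.00 = 39.14 mm

X̄ = 74.27 mm, Ȳ = 39.14 mm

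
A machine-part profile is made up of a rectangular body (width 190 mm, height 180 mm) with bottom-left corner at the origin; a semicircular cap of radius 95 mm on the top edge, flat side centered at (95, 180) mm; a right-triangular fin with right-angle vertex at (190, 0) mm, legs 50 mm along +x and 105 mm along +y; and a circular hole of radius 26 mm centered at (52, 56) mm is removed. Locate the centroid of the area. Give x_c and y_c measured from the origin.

Part | A | x̄ᵢ | ȳᵢ | A·x̄ᵢ | A·ȳᵢ
rectangular body | 34200.00 | 95.00 | 90.00 | 3249000.00 | 3078000.00
semicircular top | 14176.44 | 95.00 | 220.32 | 1346761.50 | 3123341.97
triangular fin | 2625.00 | 206.67 | 35.00 | 542500.00 | 91875.00
hole | -2123.72 | 52.00 | 56.00 | -110433.26 | -118928.13
Σ | 48877.72 |  |  | 5027828.24 | 6174288.83
x_c = 5027828.24 / 48877.72 = 102.87 mm
y_c = 6174288.83 / 48877.72 = 126.32 mm

x_c = 102.87 mm, y_c = 126.32 mm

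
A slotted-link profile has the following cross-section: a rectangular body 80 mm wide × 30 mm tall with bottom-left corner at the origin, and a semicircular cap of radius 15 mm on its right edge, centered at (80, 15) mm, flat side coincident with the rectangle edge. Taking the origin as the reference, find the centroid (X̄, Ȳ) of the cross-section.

rectangular body: A = 80 × 30 = 2400.00, centroid at (40.00, 15.00).
semicircular end: A = ½π·15² = 353.43, centroid at (86.37, 15.00).
ΣA = 2753.43 mm²
ΣAX̄ = (2400.00)(40.00) + (353.43)(86.37) = 126524.33 mm³
ΣAȲ = (2400.00)(15.00) + (353.43)(15.00) = 41301.44 mm³
X̄ = 126524.33 / 2753.43 = 45.95 mm
Ȳ = 41301.44 / 2753.43 = 15.00 mm

X̄ = 45.95 mm, Ȳ = 15.00 mm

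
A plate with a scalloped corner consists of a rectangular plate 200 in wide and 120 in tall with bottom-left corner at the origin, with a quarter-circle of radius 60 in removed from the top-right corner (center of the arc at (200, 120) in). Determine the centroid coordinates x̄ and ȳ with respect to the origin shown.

x̄ = 90.05 in, ȳ = 55.39 in

plate: A = 200 × 120 = 24000.00, centroid at (100.00, 60.00).
removed quarter-circle: A = −¼π·60² = -2827.43, centroid at (174.54, 94.54).
ΣA = 21172.57 in², ΣAx̄ = 1906513.32 in³, ΣAȳ = 1172707.99 in³.
x̄ = 1906513.32/21172.57 = 90.05 in; ȳ = 1172707.99/21172.57 = 55.39 in.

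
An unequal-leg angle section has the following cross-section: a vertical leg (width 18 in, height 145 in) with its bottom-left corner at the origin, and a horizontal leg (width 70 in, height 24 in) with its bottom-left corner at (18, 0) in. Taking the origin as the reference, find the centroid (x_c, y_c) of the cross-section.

vertical leg: A = 18 × 145 = 2610.00, centroid at (9.00, 72.50).
horizontal leg: A = 70 × 24 = 1680.00, centroid at (53.00, 12.00).
ΣA = 4290.00 in², ΣAx_c = 112530.00 in³, ΣAy_c = 209385.00 in³.
x_c = 112530.00/4290.00 = 26.23 in; y_c = 209385.00/4290.00 = 48.81 in.

x_c = 26.23 in, y_c = 48.81 in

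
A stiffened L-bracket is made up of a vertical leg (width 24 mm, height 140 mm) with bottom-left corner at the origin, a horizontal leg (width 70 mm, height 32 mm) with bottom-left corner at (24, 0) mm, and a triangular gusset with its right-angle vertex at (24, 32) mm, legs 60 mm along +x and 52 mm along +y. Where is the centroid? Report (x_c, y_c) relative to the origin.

vertical leg: A = 24 × 140 = 3360.00, centroid at (12.00, 70.00).
horizontal leg: A = 70 × 32 = 2240.00, centroid at (59.00, 16.00).
gusset: A = ½·60·52 = 1560.00, centroid at (44.00, 49.33).
ΣA = 7160.00 mm²
ΣAx_c = (3360.00)(12.00) + (2240.00)(59.00) + (1560.00)(44.00) = 241120.00 mm³
ΣAy_c = (3360.00)(70.00) + (2240.00)(16.00) + (1560.00)(49.33) = 348000.00 mm³
x_c = 241120.00 / 7160.00 = 33.68 mm
y_c = 348000.00 / 7160.00 = 48.60 mm

x_c = 33.68 mm, y_c = 48.60 mm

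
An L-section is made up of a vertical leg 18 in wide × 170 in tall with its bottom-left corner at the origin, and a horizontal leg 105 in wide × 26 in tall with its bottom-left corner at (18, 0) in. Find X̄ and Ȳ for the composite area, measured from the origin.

X̄ = 38.00 in, Ȳ = 51.05 in

vertical leg: A = 18 × 170 = 3060.00, centroid at (9.00, 85.00).
horizontal leg: A = 105 × 26 = 2730.00, centroid at (70.50, 13.00).
ΣA = 5790.00 in²
ΣAX̄ = (3060.00)(9.00) + (2730.00)(70.50) = 220005.00 in³
ΣAȲ = (3060.00)(85.00) + (2730.00)(13.00) = 295590.00 in³
X̄ = 220005.00 / 5790.00 = 38.00 in
Ȳ = 295590.00 / 5790.00 = 51.05 in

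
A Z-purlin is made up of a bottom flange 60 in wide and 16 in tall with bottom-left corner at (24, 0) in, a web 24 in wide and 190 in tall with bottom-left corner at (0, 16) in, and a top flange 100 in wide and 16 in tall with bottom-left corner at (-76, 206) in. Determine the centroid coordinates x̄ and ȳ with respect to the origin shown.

bottom flange: A = 60 × 16 = 960.00, centroid at (54.00, 8.00).
web: A = 24 × 190 = 4560.00, centroid at (12.00, 111.00).
top flange: A = 100 × 16 = 1600.00, centroid at (-26.00, 214.00).
ΣA = 7120.00 in², ΣAx̄ = 64960.00 in³, ΣAȳ = 856240.00 in³.
x̄ = 64960.00/7120.00 = 9.12 in; ȳ = 856240.00/7120.00 = 120.26 in.

x̄ = 9.12 in, ȳ = 120.26 in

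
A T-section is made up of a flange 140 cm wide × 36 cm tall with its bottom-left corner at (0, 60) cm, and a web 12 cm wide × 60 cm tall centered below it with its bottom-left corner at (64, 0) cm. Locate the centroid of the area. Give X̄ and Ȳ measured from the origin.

X̄ = 70.00 cm, Ȳ = 72.00 cm

web: A = 12 × 60 = 720.00, centroid at (70.00, 30.00).
flange: A = 140 × 36 = 5040.00, centroid at (70.00, 78.00).
ΣA = 5760.00 cm², ΣAX̄ = 403200.00 cm³, ΣAȲ = 414720.00 cm³.
X̄ = 403200.00/5760.00 = 70.00 cm; Ȳ = 414720.00/5760.00 = 72.00 cm.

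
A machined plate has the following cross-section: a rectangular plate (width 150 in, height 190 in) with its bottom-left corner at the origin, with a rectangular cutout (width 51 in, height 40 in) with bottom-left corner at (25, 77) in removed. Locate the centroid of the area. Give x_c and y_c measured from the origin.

x_c = 76.89 in, y_c = 94.85 in

Part | A | x̄ᵢ | ȳᵢ | A·x̄ᵢ | A·ȳᵢ
plate | 28500.00 | 75.00 | 95.00 | 2137500.00 | 2707500.00
hole | -2040.00 | 50.50 | 97.00 | -103020.00 | -197880.00
Σ | 26460.00 |  |  | 2034480.00 | 2509620.00
x_c = 2034480.00 / 26460.00 = 76.89 in
y_c = 2509620.00 / 26460.00 = 94.85 in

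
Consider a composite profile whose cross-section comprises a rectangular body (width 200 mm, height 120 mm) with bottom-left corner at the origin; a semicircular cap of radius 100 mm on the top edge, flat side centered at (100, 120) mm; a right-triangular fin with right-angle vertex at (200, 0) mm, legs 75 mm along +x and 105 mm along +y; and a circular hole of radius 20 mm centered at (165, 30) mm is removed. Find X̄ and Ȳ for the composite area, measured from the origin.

X̄ = 109.68 mm, Ȳ = 96.53 mm

Part | A | x̄ᵢ | ȳᵢ | A·x̄ᵢ | A·ȳᵢ
rectangular body | 24000.00 | 100.00 | 60.00 | 2400000.00 | 1440000.00
semicircular top | 15707.96 | 100.00 | 162.44 | 1570796.33 | 2551622.26
triangular fin | 3937.50 | 225.00 | 35.00 | 885937.50 | 137812.50
hole | -1256.64 | 165.00 | 30.00 | -207345.12 | -37699.11
Σ | 42388.83 |  |  | 4649388.71 | 4091735.65
X̄ = 4649388.71 / 42388.83 = 109.68 mm
Ȳ = 4091735.65 / 42388.83 = 96.53 mm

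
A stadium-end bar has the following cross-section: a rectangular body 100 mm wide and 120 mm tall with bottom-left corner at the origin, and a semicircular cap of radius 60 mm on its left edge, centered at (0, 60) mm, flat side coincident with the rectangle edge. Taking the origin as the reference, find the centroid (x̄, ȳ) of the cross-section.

x̄ = 25.83 mm, ȳ = 60.00 mm

rectangular body: A = 100 × 120 = 12000.00, centroid at (50.00, 60.00).
semicircular end: A = ½π·60² = 5654.87, centroid at (-25.46, 60.00).
ΣA = 17654.87 mm², ΣAx̄ = 456000.00 mm³, ΣAȳ = 1059292.01 mm³.
x̄ = 456000.00/17654.87 = 25.83 mm; ȳ = 1059292.01/17654.87 = 60.00 mm.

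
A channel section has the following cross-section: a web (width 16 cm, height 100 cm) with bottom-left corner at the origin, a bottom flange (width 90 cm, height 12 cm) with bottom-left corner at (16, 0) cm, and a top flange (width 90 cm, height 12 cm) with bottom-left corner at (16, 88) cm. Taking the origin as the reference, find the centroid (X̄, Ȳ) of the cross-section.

X̄ = 38.45 cm, Ȳ = 50.00 cm

Part | A | x̄ᵢ | ȳᵢ | A·x̄ᵢ | A·ȳᵢ
web | 1600.00 | 8.00 | 50.00 | 12800.00 | 80000.00
bottom flange | 1080.00 | 61.00 | 6.00 | 65880.00 | 6480.00
top flange | 1080.00 | 61.00 | 94.00 | 65880.00 | 101520.00
Σ | 3760.00 |  |  | 144560.00 | 188000.00
X̄ = 144560.00 / 3760.00 = 38.45 cm
Ȳ = 188000.00 / 3760.00 = 50.00 cm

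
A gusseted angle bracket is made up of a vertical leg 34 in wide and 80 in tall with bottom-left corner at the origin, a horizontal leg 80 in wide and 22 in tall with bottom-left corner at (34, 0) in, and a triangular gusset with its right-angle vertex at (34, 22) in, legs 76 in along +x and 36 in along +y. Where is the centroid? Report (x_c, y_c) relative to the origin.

Part | A | x̄ᵢ | ȳᵢ | A·x̄ᵢ | A·ȳᵢ
vertical leg | 2720.00 | 17.00 | 40.00 | 46240.00 | 108800.00
horizontal leg | 1760.00 | 74.00 | 11.00 | 130240.00 | 19360.00
gusset | 1368.00 | 59.33 | 34.00 | 81168.00 | 46512.00
Σ | 5848.00 |  |  | 257648.00 | 174672.00
x_c = 257648.00 / 5848.00 = 44.06 in
y_c = 174672.00 / 5848.00 = 29.87 in

x_c = 44.06 in, y_c = 29.87 in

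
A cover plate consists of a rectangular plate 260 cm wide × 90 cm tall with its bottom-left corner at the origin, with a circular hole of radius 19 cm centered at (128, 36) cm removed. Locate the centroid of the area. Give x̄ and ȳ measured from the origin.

x̄ = 130.10 cm, ȳ = 45.46 cm

plate: A = 260 × 90 = 23400.00, centroid at (130.00, 45.00).
hole: A = −π·19² = -1134.11, centroid at (128.00, 36.00).
ΣA = 22265.89 cm², ΣAx̄ = 2896833.29 cm³, ΣAȳ = 1012171.86 cm³.
x̄ = 2896833.29/22265.89 = 130.10 cm; ȳ = 1012171.86/22265.89 = 45.46 cm.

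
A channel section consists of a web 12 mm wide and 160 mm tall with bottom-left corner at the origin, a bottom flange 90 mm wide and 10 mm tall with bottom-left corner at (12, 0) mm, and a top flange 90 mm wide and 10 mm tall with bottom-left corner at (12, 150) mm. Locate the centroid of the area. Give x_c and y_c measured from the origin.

web: A = 12 × 160 = 1920.00, centroid at (6.00, 80.00).
bottom flange: A = 90 × 10 = 900.00, centroid at (57.00, 5.00).
top flange: A = 90 × 10 = 900.00, centroid at (57.00, 155.00).
ΣA = 3720.00 mm²
ΣAx_c = (1920.00)(6.00) + (900.00)(57.00) + (900.00)(57.00) = 114120.00 mm³
ΣAy_c = (1920.00)(80.00) + (900.00)(5.00) + (900.00)(155.00) = 297600.00 mm³
x_c = 114120.00 / 3720.00 = 30.68 mm
y_c = 297600.00 / 3720.00 = 80.00 mm

x_c = 30.68 mm, y_c = 80.00 mm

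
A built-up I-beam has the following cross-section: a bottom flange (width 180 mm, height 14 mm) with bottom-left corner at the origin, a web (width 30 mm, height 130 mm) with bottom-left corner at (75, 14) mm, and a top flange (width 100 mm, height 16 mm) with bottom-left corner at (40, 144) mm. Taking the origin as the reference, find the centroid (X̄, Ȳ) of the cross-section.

X̄ = 90.00 mm, Ȳ = 70.94 mm

bottom flange: A = 180 × 14 = 2520.00, centroid at (90.00, 7.00).
web: A = 30 × 130 = 3900.00, centroid at (90.00, 79.00).
top flange: A = 100 × 16 = 1600.00, centroid at (90.00, 152.00).
ΣA = 8020.00 mm², ΣAX̄ = 721800.00 mm³, ΣAȲ = 568940.00 mm³.
X̄ = 721800.00/8020.00 = 90.00 mm; Ȳ = 568940.00/8020.00 = 70.94 mm.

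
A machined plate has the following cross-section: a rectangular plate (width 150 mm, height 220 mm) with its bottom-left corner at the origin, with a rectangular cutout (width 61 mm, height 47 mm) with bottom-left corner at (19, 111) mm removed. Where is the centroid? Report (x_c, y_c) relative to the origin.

Part | A | x̄ᵢ | ȳᵢ | A·x̄ᵢ | A·ȳᵢ
plate | 33000.00 | 75.00 | 110.00 | 2475000.00 | 3630000.00
hole | -2867.00 | 49.50 | 134.50 | -141916.50 | -385611.50
Σ | 30133.00 |  |  | 2333083.50 | 3244388.50
x_c = 2333083.50 / 30133.00 = 77.43 mm
y_c = 3244388.50 / 30133.00 = 107.67 mm

x_c = 77.43 mm, y_c = 107.67 mm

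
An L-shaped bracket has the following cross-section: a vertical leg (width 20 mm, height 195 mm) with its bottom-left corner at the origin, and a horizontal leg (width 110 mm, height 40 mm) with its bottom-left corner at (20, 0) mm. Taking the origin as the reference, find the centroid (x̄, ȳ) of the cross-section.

vertical leg: A = 20 × 195 = 3900.00, centroid at (10.00, 97.50).
horizontal leg: A = 110 × 40 = 4400.00, centroid at (75.00, 20.00).
ΣA = 8300.00 mm²
ΣAx̄ = (3900.00)(10.00) + (4400.00)(75.00) = 369000.00 mm³
ΣAȳ = (3900.00)(97.50) + (4400.00)(20.00) = 468250.00 mm³
x̄ = 369000.00 / 8300.00 = 44.46 mm
ȳ = 468250.00 / 8300.00 = 56.42 mm

x̄ = 44.46 mm, ȳ = 56.42 mm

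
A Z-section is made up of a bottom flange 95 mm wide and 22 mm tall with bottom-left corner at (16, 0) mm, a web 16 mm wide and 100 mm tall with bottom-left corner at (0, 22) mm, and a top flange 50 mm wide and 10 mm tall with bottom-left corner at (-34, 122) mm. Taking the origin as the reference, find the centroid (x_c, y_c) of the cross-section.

x_c = 33.66 mm, y_c = 48.14 mm

Part | A | x̄ᵢ | ȳᵢ | A·x̄ᵢ | A·ȳᵢ
bottom flange | 2090.00 | 63.50 | 11.00 | 132715.00 | 22990.00
web | 1600.00 | 8.00 | 72.00 | 12800.00 | 115200.00
top flange | 500.00 | -9.00 | 127.00 | -4500.00 | 63500.00
Σ | 4190.00 |  |  | 141015.00 | 201690.00
x_c = 141015.00 / 4190.00 = 33.66 mm
y_c = 201690.00 / 4190.00 = 48.14 mm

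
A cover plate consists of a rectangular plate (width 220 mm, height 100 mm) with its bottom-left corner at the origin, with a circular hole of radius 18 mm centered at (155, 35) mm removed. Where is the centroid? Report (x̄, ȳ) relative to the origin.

x̄ = 107.82 mm, ȳ = 50.73 mm

plate: A = 220 × 100 = 22000.00, centroid at (110.00, 50.00).
hole: A = −π·18² = -1017.88, centroid at (155.00, 35.00).
ΣA = 20982.12 mm², ΣAx̄ = 2262229.22 mm³, ΣAȳ = 1064374.34 mm³.
x̄ = 2262229.22/20982.12 = 107.82 mm; ȳ = 1064374.34/20982.12 = 50.73 mm.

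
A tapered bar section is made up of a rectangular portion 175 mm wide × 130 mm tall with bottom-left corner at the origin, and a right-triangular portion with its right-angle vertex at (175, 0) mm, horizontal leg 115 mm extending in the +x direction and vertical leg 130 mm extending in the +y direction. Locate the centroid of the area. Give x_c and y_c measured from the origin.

rectangular portion: A = 175 × 130 = 22750.00, centroid at (87.50, 65.00).
triangular portion: A = ½·115·130 = 7475.00, centroid at (213.33, 43.33).
ΣA = 30225.00 mm², ΣAx_c = 3585291.67 mm³, ΣAy_c = 1802666.67 mm³.
x_c = 3585291.67/30225.00 = 118.62 mm; y_c = 1802666.67/30225.00 = 59.64 mm.

x_c = 118.62 mm, y_c = 59.64 mm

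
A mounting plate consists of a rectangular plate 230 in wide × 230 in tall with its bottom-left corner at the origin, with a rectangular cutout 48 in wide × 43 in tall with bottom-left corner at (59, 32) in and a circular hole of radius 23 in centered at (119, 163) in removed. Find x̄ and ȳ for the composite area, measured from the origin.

Part | A | x̄ᵢ | ȳᵢ | A·x̄ᵢ | A·ȳᵢ
plate | 52900.00 | 115.00 | 115.00 | 6083500.00 | 6083500.00
hole 1 | -2064.00 | 83.00 | 53.50 | -171312.00 | -110424.00
hole 2 | -1661.90 | 119.00 | 163.00 | -197766.40 | -270890.11
Σ | 49174.10 |  |  | 5714421.60 | 5702185.89
x̄ = 5714421.60 / 49174.10 = 116.21 in
ȳ = 5702185.89 / 49174.10 = 115.96 in

x̄ = 116.21 in, ȳ = 115.96 in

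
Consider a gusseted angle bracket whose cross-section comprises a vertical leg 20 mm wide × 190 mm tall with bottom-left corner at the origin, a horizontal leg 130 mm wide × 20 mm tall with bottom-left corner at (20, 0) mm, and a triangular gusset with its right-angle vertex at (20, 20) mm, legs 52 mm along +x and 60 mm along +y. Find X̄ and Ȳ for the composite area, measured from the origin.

vertical leg: A = 20 × 190 = 3800.00, centroid at (10.00, 95.00).
horizontal leg: A = 130 × 20 = 2600.00, centroid at (85.00, 10.00).
gusset: A = ½·52·60 = 1560.00, centroid at (37.33, 40.00).
ΣA = 7960.00 mm², ΣAX̄ = 317240.00 mm³, ΣAȲ = 449400.00 mm³.
X̄ = 317240.00/7960.00 = 39.85 mm; Ȳ = 449400.00/7960.00 = 56.46 mm.

X̄ = 39.85 mm, Ȳ = 56.46 mm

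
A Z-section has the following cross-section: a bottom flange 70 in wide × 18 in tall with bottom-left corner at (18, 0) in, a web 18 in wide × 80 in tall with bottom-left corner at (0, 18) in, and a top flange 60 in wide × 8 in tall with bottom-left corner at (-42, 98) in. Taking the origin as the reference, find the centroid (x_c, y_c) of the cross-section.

x_c = 23.26 in, y_c = 45.23 in

bottom flange: A = 70 × 18 = 1260.00, centroid at (53.00, 9.00).
web: A = 18 × 80 = 1440.00, centroid at (9.00, 58.00).
top flange: A = 60 × 8 = 480.00, centroid at (-12.00, 102.00).
ΣA = 3180.00 in², ΣAx_c = 73980.00 in³, ΣAy_c = 143820.00 in³.
x_c = 73980.00/3180.00 = 23.26 in; y_c = 143820.00/3180.00 = 45.23 in.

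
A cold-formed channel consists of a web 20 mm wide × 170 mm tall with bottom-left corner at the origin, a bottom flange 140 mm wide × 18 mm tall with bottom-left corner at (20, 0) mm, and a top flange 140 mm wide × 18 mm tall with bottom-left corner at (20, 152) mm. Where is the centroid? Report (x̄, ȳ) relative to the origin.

x̄ = 57.77 mm, ȳ = 85.00 mm

web: A = 20 × 170 = 3400.00, centroid at (10.00, 85.00).
bottom flange: A = 140 × 18 = 2520.00, centroid at (90.00, 9.00).
top flange: A = 140 × 18 = 2520.00, centroid at (90.00, 161.00).
ΣA = 8440.00 mm²
ΣAx̄ = (3400.00)(10.00) + (2520.00)(90.00) + (2520.00)(90.00) = 487600.00 mm³
ΣAȳ = (3400.00)(85.00) + (2520.00)(9.00) + (2520.00)(161.00) = 717400.00 mm³
x̄ = 487600.00 / 8440.00 = 57.77 mm
ȳ = 717400.00 / 8440.00 = 85.00 mm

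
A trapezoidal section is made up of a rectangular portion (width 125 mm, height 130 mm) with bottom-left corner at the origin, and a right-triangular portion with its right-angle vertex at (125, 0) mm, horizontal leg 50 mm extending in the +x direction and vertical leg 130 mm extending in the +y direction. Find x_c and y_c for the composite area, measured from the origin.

rectangular portion: A = 125 × 130 = 16250.00, centroid at (62.50, 65.00).
triangular portion: A = ½·50·130 = 3250.00, centroid at (141.67, 43.33).
ΣA = 19500.00 mm², ΣAx_c = 1476041.67 mm³, ΣAy_c = 1197083.33 mm³.
x_c = 1476041.67/19500.00 = 75.69 mm; y_c = 1197083.33/19500.00 = 61.39 mm.

x_c = 75.69 mm, y_c = 61.39 mm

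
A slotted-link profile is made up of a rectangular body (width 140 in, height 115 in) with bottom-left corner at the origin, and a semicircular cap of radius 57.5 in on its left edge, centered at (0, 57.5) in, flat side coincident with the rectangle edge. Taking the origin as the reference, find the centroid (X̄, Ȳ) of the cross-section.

Part | A | x̄ᵢ | ȳᵢ | A·x̄ᵢ | A·ȳᵢ
rectangular body | 16100.00 | 70.00 | 57.50 | 1127000.00 | 925750.00
semicircular end | 5193.45 | -24.40 | 57.50 | -126739.58 | 298623.11
Σ | 21293.45 |  |  | 1000260.42 | 1224373.11
X̄ = 1000260.42 / 21293.45 = 46.98 in
Ȳ = 1224373.11 / 21293.45 = 57.50 in

X̄ = 46.98 in, Ȳ = 57.50 in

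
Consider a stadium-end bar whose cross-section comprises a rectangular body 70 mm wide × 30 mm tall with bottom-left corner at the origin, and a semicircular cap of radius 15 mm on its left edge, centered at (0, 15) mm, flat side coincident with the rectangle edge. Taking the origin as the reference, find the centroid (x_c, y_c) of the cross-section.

x_c = 29.04 mm, y_c = 15.00 mm

rectangular body: A = 70 × 30 = 2100.00, centroid at (35.00, 15.00).
semicircular end: A = ½π·15² = 353.43, centroid at (-6.37, 15.00).
ΣA = 2453.43 mm², ΣAx_c = 71250.00 mm³, ΣAy_c = 36801.44 mm³.
x_c = 71250.00/2453.43 = 29.04 mm; y_c = 36801.44/2453.43 = 15.00 mm.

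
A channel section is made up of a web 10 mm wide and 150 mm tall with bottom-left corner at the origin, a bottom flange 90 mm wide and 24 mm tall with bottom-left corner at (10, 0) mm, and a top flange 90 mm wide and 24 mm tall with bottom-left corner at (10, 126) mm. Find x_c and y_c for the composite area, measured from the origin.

Part | A | x̄ᵢ | ȳᵢ | A·x̄ᵢ | A·ȳᵢ
web | 1500.00 | 5.00 | 75.00 | 7500.00 | 112500.00
bottom flange | 2160.00 | 55.00 | 12.00 | 118800.00 | 25920.00
top flange | 2160.00 | 55.00 | 138.00 | 118800.00 | 298080.00
Σ | 5820.00 |  |  | 245100.00 | 436500.00
x_c = 245100.00 / 5820.00 = 42.11 mm
y_c = 436500.00 / 5820.00 = 75.00 mm

x_c = 42.11 mm, y_c = 75.00 mm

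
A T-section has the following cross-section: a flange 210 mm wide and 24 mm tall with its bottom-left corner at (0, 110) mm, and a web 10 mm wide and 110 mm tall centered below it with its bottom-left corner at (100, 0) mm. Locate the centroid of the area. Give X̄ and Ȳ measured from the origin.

X̄ = 105.00 mm, Ȳ = 110.00 mm

Part | A | x̄ᵢ | ȳᵢ | A·x̄ᵢ | A·ȳᵢ
web | 1100.00 | 105.00 | 55.00 | 115500.00 | 60500.00
flange | 5040.00 | 105.00 | 122.00 | 529200.00 | 614880.00
Σ | 6140.00 |  |  | 644700.00 | 675380.00
X̄ = 644700.00 / 6140.00 = 105.00 mm
Ȳ = 675380.00 / 6140.00 = 110.00 mm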